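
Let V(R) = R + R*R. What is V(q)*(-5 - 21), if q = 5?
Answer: -780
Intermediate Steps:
V(R) = R + R²
V(q)*(-5 - 21) = (5*(1 + 5))*(-5 - 21) = (5*6)*(-26) = 30*(-26) = -780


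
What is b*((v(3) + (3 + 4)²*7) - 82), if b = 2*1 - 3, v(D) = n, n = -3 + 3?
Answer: -261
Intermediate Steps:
n = 0
v(D) = 0
b = -1 (b = 2 - 3 = -1)
b*((v(3) + (3 + 4)²*7) - 82) = -((0 + (3 + 4)²*7) - 82) = -((0 + 7²*7) - 82) = -((0 + 49*7) - 82) = -((0 + 343) - 82) = -(343 - 82) = -1*261 = -261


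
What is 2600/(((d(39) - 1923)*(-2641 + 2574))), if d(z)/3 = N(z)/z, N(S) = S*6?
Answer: 520/25527 ≈ 0.020371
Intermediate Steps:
N(S) = 6*S
d(z) = 18 (d(z) = 3*((6*z)/z) = 3*6 = 18)
2600/(((d(39) - 1923)*(-2641 + 2574))) = 2600/(((18 - 1923)*(-2641 + 2574))) = 2600/((-1905*(-67))) = 2600/127635 = 2600*(1/127635) = 520/25527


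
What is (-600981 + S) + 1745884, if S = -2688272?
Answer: -1543369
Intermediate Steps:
(-600981 + S) + 1745884 = (-600981 - 2688272) + 1745884 = -3289253 + 1745884 = -1543369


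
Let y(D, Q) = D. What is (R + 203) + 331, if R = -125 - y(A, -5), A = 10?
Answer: 399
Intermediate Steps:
R = -135 (R = -125 - 1*10 = -125 - 10 = -135)
(R + 203) + 331 = (-135 + 203) + 331 = 68 + 331 = 399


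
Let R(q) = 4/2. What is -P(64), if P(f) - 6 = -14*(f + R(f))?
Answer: 918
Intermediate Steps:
R(q) = 2 (R(q) = 4*(1/2) = 2)
P(f) = -22 - 14*f (P(f) = 6 - 14*(f + 2) = 6 - 14*(2 + f) = 6 + (-28 - 14*f) = -22 - 14*f)
-P(64) = -(-22 - 14*64) = -(-22 - 896) = -1*(-918) = 918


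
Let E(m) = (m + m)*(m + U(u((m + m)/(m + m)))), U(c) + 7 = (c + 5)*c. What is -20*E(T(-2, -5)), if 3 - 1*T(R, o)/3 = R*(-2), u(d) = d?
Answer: -480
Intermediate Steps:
U(c) = -7 + c*(5 + c) (U(c) = -7 + (c + 5)*c = -7 + (5 + c)*c = -7 + c*(5 + c))
T(R, o) = 9 + 6*R (T(R, o) = 9 - 3*R*(-2) = 9 - (-6)*R = 9 + 6*R)
E(m) = 2*m*(-1 + m) (E(m) = (m + m)*(m + (-7 + ((m + m)/(m + m))**2 + 5*((m + m)/(m + m)))) = (2*m)*(m + (-7 + ((2*m)/((2*m)))**2 + 5*((2*m)/((2*m))))) = (2*m)*(m + (-7 + ((2*m)*(1/(2*m)))**2 + 5*((2*m)*(1/(2*m))))) = (2*m)*(m + (-7 + 1**2 + 5*1)) = (2*m)*(m + (-7 + 1 + 5)) = (2*m)*(m - 1) = (2*m)*(-1 + m) = 2*m*(-1 + m))
-20*E(T(-2, -5)) = -40*(9 + 6*(-2))*(-1 + (9 + 6*(-2))) = -40*(9 - 12)*(-1 + (9 - 12)) = -40*(-3)*(-1 - 3) = -40*(-3)*(-4) = -20*24 = -480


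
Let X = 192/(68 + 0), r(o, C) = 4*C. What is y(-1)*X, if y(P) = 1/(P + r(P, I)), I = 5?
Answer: 48/323 ≈ 0.14861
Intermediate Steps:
y(P) = 1/(20 + P) (y(P) = 1/(P + 4*5) = 1/(P + 20) = 1/(20 + P))
X = 48/17 (X = 192/68 = 192*(1/68) = 48/17 ≈ 2.8235)
y(-1)*X = (48/17)/(20 - 1) = (48/17)/19 = (1/19)*(48/17) = 48/323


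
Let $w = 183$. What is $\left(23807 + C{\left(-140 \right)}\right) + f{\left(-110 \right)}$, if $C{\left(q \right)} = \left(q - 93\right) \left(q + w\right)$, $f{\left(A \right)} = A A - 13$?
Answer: $25875$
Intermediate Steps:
$f{\left(A \right)} = -13 + A^{2}$ ($f{\left(A \right)} = A^{2} - 13 = -13 + A^{2}$)
$C{\left(q \right)} = \left(-93 + q\right) \left(183 + q\right)$ ($C{\left(q \right)} = \left(q - 93\right) \left(q + 183\right) = \left(-93 + q\right) \left(183 + q\right)$)
$\left(23807 + C{\left(-140 \right)}\right) + f{\left(-110 \right)} = \left(23807 + \left(-17019 + \left(-140\right)^{2} + 90 \left(-140\right)\right)\right) - \left(13 - \left(-110\right)^{2}\right) = \left(23807 - 10019\right) + \left(-13 + 12100\right) = \left(23807 - 10019\right) + 12087 = 13788 + 12087 = 25875$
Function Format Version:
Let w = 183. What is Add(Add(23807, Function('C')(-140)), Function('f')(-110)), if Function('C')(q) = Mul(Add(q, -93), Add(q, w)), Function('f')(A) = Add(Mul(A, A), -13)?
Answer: 25875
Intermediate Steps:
Function('f')(A) = Add(-13, Pow(A, 2)) (Function('f')(A) = Add(Pow(A, 2), -13) = Add(-13, Pow(A, 2)))
Function('C')(q) = Mul(Add(-93, q), Add(183, q)) (Function('C')(q) = Mul(Add(q, -93), Add(q, 183)) = Mul(Add(-93, q), Add(183, q)))
Add(Add(23807, Function('C')(-140)), Function('f')(-110)) = Add(Add(23807, Add(-17019, Pow(-140, 2), Mul(90, -140))), Add(-13, Pow(-110, 2))) = Add(Add(23807, Add(-17019, 19600, -12600)), Add(-13, 12100)) = Add(Add(23807, -10019), 12087) = Add(13788, 12087) = 25875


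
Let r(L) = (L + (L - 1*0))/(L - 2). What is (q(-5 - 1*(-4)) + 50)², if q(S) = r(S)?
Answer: 23104/9 ≈ 2567.1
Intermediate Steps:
r(L) = 2*L/(-2 + L) (r(L) = (L + (L + 0))/(-2 + L) = (L + L)/(-2 + L) = (2*L)/(-2 + L) = 2*L/(-2 + L))
q(S) = 2*S/(-2 + S)
(q(-5 - 1*(-4)) + 50)² = (2*(-5 - 1*(-4))/(-2 + (-5 - 1*(-4))) + 50)² = (2*(-5 + 4)/(-2 + (-5 + 4)) + 50)² = (2*(-1)/(-2 - 1) + 50)² = (2*(-1)/(-3) + 50)² = (2*(-1)*(-⅓) + 50)² = (⅔ + 50)² = (152/3)² = 23104/9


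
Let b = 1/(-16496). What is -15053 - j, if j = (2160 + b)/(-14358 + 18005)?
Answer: -905637839695/60160912 ≈ -15054.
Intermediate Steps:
b = -1/16496 ≈ -6.0621e-5
j = 35631359/60160912 (j = (2160 - 1/16496)/(-14358 + 18005) = (35631359/16496)/3647 = (35631359/16496)*(1/3647) = 35631359/60160912 ≈ 0.59227)
-15053 - j = -15053 - 1*35631359/60160912 = -15053 - 35631359/60160912 = -905637839695/60160912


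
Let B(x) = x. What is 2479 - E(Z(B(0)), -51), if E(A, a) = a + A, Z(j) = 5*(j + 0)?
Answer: 2530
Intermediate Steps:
Z(j) = 5*j
E(A, a) = A + a
2479 - E(Z(B(0)), -51) = 2479 - (5*0 - 51) = 2479 - (0 - 51) = 2479 - 1*(-51) = 2479 + 51 = 2530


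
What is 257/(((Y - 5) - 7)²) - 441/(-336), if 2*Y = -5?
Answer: 34109/13456 ≈ 2.5349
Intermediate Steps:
Y = -5/2 (Y = (½)*(-5) = -5/2 ≈ -2.5000)
257/(((Y - 5) - 7)²) - 441/(-336) = 257/(((-5/2 - 5) - 7)²) - 441/(-336) = 257/((-15/2 - 7)²) - 441*(-1/336) = 257/((-29/2)²) + 21/16 = 257/(841/4) + 21/16 = 257*(4/841) + 21/16 = 1028/841 + 21/16 = 34109/13456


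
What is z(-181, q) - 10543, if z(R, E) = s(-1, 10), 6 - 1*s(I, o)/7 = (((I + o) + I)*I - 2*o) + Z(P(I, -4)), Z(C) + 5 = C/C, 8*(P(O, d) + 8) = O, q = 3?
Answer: -10277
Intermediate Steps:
P(O, d) = -8 + O/8
Z(C) = -4 (Z(C) = -5 + C/C = -5 + 1 = -4)
s(I, o) = 70 + 14*o - 7*I*(o + 2*I) (s(I, o) = 42 - 7*((((I + o) + I)*I - 2*o) - 4) = 42 - 7*(((o + 2*I)*I - 2*o) - 4) = 42 - 7*((I*(o + 2*I) - 2*o) - 4) = 42 - 7*((-2*o + I*(o + 2*I)) - 4) = 42 - 7*(-4 - 2*o + I*(o + 2*I)) = 42 + (28 + 14*o - 7*I*(o + 2*I)) = 70 + 14*o - 7*I*(o + 2*I))
z(R, E) = 266 (z(R, E) = 70 - 14*(-1)² + 14*10 - 7*(-1)*10 = 70 - 14*1 + 140 + 70 = 70 - 14 + 140 + 70 = 266)
z(-181, q) - 10543 = 266 - 10543 = -10277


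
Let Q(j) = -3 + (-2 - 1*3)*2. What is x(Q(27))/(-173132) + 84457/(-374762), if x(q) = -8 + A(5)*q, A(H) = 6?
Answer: -1823747474/8110411823 ≈ -0.22486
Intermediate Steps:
Q(j) = -13 (Q(j) = -3 + (-2 - 3)*2 = -3 - 5*2 = -3 - 10 = -13)
x(q) = -8 + 6*q
x(Q(27))/(-173132) + 84457/(-374762) = (-8 + 6*(-13))/(-173132) + 84457/(-374762) = (-8 - 78)*(-1/173132) + 84457*(-1/374762) = -86*(-1/173132) - 84457/374762 = 43/86566 - 84457/374762 = -1823747474/8110411823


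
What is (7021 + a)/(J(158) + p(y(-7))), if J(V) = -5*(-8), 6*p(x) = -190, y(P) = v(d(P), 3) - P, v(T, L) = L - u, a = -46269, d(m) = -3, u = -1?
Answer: -117744/25 ≈ -4709.8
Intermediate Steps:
v(T, L) = 1 + L (v(T, L) = L - 1*(-1) = L + 1 = 1 + L)
y(P) = 4 - P (y(P) = (1 + 3) - P = 4 - P)
p(x) = -95/3 (p(x) = (⅙)*(-190) = -95/3)
J(V) = 40
(7021 + a)/(J(158) + p(y(-7))) = (7021 - 46269)/(40 - 95/3) = -39248/25/3 = -39248*3/25 = -117744/25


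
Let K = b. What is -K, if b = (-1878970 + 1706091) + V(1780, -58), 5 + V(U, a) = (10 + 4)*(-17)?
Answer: 173122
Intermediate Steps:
V(U, a) = -243 (V(U, a) = -5 + (10 + 4)*(-17) = -5 + 14*(-17) = -5 - 238 = -243)
b = -173122 (b = (-1878970 + 1706091) - 243 = -172879 - 243 = -173122)
K = -173122
-K = -1*(-173122) = 173122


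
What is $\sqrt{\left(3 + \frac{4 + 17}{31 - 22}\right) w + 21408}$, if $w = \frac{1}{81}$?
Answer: $\frac{4 \sqrt{975405}}{27} \approx 146.31$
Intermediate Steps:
$w = \frac{1}{81} \approx 0.012346$
$\sqrt{\left(3 + \frac{4 + 17}{31 - 22}\right) w + 21408} = \sqrt{\left(3 + \frac{4 + 17}{31 - 22}\right) \frac{1}{81} + 21408} = \sqrt{\left(3 + \frac{21}{9}\right) \frac{1}{81} + 21408} = \sqrt{\left(3 + 21 \cdot \frac{1}{9}\right) \frac{1}{81} + 21408} = \sqrt{\left(3 + \frac{7}{3}\right) \frac{1}{81} + 21408} = \sqrt{\frac{16}{3} \cdot \frac{1}{81} + 21408} = \sqrt{\frac{16}{243} + 21408} = \sqrt{\frac{5202160}{243}} = \frac{4 \sqrt{975405}}{27}$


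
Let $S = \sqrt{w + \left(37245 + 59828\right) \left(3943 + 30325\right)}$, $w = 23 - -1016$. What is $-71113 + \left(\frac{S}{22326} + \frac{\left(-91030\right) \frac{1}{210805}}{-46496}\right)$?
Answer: $- \frac{69702041837761}{980158928} + \frac{\sqrt{3326498603}}{22326} \approx -71110.0$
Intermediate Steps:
$w = 1039$ ($w = 23 + 1016 = 1039$)
$S = \sqrt{3326498603}$ ($S = \sqrt{1039 + \left(37245 + 59828\right) \left(3943 + 30325\right)} = \sqrt{1039 + 97073 \cdot 34268} = \sqrt{1039 + 3326497564} = \sqrt{3326498603} \approx 57676.0$)
$-71113 + \left(\frac{S}{22326} + \frac{\left(-91030\right) \frac{1}{210805}}{-46496}\right) = -71113 + \left(\frac{\sqrt{3326498603}}{22326} + \frac{\left(-91030\right) \frac{1}{210805}}{-46496}\right) = -71113 + \left(\sqrt{3326498603} \cdot \frac{1}{22326} + \left(-91030\right) \frac{1}{210805} \left(- \frac{1}{46496}\right)\right) = -71113 - \left(- \frac{9103}{980158928} - \frac{\sqrt{3326498603}}{22326}\right) = -71113 + \left(\frac{\sqrt{3326498603}}{22326} + \frac{9103}{980158928}\right) = -71113 + \left(\frac{9103}{980158928} + \frac{\sqrt{3326498603}}{22326}\right) = - \frac{69702041837761}{980158928} + \frac{\sqrt{3326498603}}{22326}$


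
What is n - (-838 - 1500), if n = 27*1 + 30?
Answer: 2395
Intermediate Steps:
n = 57 (n = 27 + 30 = 57)
n - (-838 - 1500) = 57 - (-838 - 1500) = 57 - 1*(-2338) = 57 + 2338 = 2395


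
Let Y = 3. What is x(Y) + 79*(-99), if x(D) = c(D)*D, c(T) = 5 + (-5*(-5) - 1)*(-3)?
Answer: -8022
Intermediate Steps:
c(T) = -67 (c(T) = 5 + (25 - 1)*(-3) = 5 + 24*(-3) = 5 - 72 = -67)
x(D) = -67*D
x(Y) + 79*(-99) = -67*3 + 79*(-99) = -201 - 7821 = -8022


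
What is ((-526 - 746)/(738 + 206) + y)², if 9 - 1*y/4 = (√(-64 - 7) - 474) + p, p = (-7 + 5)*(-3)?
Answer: 50602432561/13924 - 899940*I*√71/59 ≈ 3.6342e+6 - 1.2853e+5*I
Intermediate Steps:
p = 6 (p = -2*(-3) = 6)
y = 1908 - 4*I*√71 (y = 36 - 4*((√(-64 - 7) - 474) + 6) = 36 - 4*((√(-71) - 474) + 6) = 36 - 4*((I*√71 - 474) + 6) = 36 - 4*((-474 + I*√71) + 6) = 36 - 4*(-468 + I*√71) = 36 + (1872 - 4*I*√71) = 1908 - 4*I*√71 ≈ 1908.0 - 33.705*I)
((-526 - 746)/(738 + 206) + y)² = ((-526 - 746)/(738 + 206) + (1908 - 4*I*√71))² = (-1272/944 + (1908 - 4*I*√71))² = (-1272*1/944 + (1908 - 4*I*√71))² = (-159/118 + (1908 - 4*I*√71))² = (224985/118 - 4*I*√71)²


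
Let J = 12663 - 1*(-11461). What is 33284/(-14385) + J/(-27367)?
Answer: -1257906968/393674295 ≈ -3.1953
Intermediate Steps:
J = 24124 (J = 12663 + 11461 = 24124)
33284/(-14385) + J/(-27367) = 33284/(-14385) + 24124/(-27367) = 33284*(-1/14385) + 24124*(-1/27367) = -33284/14385 - 24124/27367 = -1257906968/393674295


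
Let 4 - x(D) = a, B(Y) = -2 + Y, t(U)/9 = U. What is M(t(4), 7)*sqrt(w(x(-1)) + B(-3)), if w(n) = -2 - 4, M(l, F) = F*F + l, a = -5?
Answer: 85*I*sqrt(11) ≈ 281.91*I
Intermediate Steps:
t(U) = 9*U
M(l, F) = l + F**2 (M(l, F) = F**2 + l = l + F**2)
x(D) = 9 (x(D) = 4 - 1*(-5) = 4 + 5 = 9)
w(n) = -6
M(t(4), 7)*sqrt(w(x(-1)) + B(-3)) = (9*4 + 7**2)*sqrt(-6 + (-2 - 3)) = (36 + 49)*sqrt(-6 - 5) = 85*sqrt(-11) = 85*(I*sqrt(11)) = 85*I*sqrt(11)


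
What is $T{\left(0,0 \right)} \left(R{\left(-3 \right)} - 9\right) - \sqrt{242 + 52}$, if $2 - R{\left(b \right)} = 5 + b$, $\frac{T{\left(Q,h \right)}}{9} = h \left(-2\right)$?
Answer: $- 7 \sqrt{6} \approx -17.146$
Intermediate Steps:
$T{\left(Q,h \right)} = - 18 h$ ($T{\left(Q,h \right)} = 9 h \left(-2\right) = 9 \left(- 2 h\right) = - 18 h$)
$R{\left(b \right)} = -3 - b$ ($R{\left(b \right)} = 2 - \left(5 + b\right) = -3 - b$)
$T{\left(0,0 \right)} \left(R{\left(-3 \right)} - 9\right) - \sqrt{242 + 52} = \left(-18\right) 0 \left(\left(-3 - -3\right) - 9\right) - \sqrt{242 + 52} = 0 \left(\left(-3 + 3\right) - 9\right) - \sqrt{294} = 0 \left(0 - 9\right) - 7 \sqrt{6} = 0 \left(-9\right) - 7 \sqrt{6} = 0 - 7 \sqrt{6} = - 7 \sqrt{6}$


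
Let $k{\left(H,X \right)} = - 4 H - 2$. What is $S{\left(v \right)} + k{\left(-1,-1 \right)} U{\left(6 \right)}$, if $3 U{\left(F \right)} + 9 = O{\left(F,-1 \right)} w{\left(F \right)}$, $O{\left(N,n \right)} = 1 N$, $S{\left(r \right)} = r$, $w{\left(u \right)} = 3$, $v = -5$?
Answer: $1$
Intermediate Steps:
$O{\left(N,n \right)} = N$
$k{\left(H,X \right)} = -2 - 4 H$
$U{\left(F \right)} = -3 + F$ ($U{\left(F \right)} = -3 + \frac{F 3}{3} = -3 + \frac{3 F}{3} = -3 + F$)
$S{\left(v \right)} + k{\left(-1,-1 \right)} U{\left(6 \right)} = -5 + \left(-2 - -4\right) \left(-3 + 6\right) = -5 + \left(-2 + 4\right) 3 = -5 + 2 \cdot 3 = -5 + 6 = 1$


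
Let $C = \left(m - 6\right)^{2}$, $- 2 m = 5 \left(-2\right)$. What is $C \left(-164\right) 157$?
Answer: $-25748$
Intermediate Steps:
$m = 5$ ($m = - \frac{5 \left(-2\right)}{2} = \left(- \frac{1}{2}\right) \left(-10\right) = 5$)
$C = 1$ ($C = \left(5 - 6\right)^{2} = \left(-1\right)^{2} = 1$)
$C \left(-164\right) 157 = 1 \left(-164\right) 157 = \left(-164\right) 157 = -25748$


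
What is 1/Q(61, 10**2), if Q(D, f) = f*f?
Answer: 1/10000 ≈ 0.00010000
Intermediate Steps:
Q(D, f) = f**2
1/Q(61, 10**2) = 1/((10**2)**2) = 1/(100**2) = 1/10000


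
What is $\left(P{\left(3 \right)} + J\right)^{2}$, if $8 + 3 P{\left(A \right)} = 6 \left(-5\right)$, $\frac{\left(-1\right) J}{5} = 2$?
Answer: $\frac{4624}{9} \approx 513.78$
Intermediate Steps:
$J = -10$ ($J = \left(-5\right) 2 = -10$)
$P{\left(A \right)} = - \frac{38}{3}$ ($P{\left(A \right)} = - \frac{8}{3} + \frac{6 \left(-5\right)}{3} = - \frac{8}{3} + \frac{1}{3} \left(-30\right) = - \frac{8}{3} - 10 = - \frac{38}{3}$)
$\left(P{\left(3 \right)} + J\right)^{2} = \left(- \frac{38}{3} - 10\right)^{2} = \left(- \frac{68}{3}\right)^{2} = \frac{4624}{9}$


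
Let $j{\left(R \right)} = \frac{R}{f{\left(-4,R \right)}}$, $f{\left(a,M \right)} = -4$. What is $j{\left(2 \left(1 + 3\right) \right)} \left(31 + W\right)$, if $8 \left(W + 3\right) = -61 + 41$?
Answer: $-51$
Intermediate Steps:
$W = - \frac{11}{2}$ ($W = -3 + \frac{-61 + 41}{8} = -3 + \frac{1}{8} \left(-20\right) = -3 - \frac{5}{2} = - \frac{11}{2} \approx -5.5$)
$j{\left(R \right)} = - \frac{R}{4}$ ($j{\left(R \right)} = \frac{R}{-4} = R \left(- \frac{1}{4}\right) = - \frac{R}{4}$)
$j{\left(2 \left(1 + 3\right) \right)} \left(31 + W\right) = - \frac{2 \left(1 + 3\right)}{4} \left(31 - \frac{11}{2}\right) = - \frac{2 \cdot 4}{4} \cdot \frac{51}{2} = \left(- \frac{1}{4}\right) 8 \cdot \frac{51}{2} = \left(-2\right) \frac{51}{2} = -51$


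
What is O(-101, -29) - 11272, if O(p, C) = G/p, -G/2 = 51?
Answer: -1138370/101 ≈ -11271.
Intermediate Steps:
G = -102 (G = -2*51 = -102)
O(p, C) = -102/p
O(-101, -29) - 11272 = -102/(-101) - 11272 = -102*(-1/101) - 11272 = 102/101 - 11272 = -1138370/101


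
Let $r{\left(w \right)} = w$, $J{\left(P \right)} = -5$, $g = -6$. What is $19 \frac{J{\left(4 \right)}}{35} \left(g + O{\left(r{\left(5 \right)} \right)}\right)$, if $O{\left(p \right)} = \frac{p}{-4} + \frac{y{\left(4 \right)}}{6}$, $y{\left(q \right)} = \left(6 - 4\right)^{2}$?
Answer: $\frac{1501}{84} \approx 17.869$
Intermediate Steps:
$y{\left(q \right)} = 4$ ($y{\left(q \right)} = 2^{2} = 4$)
$O{\left(p \right)} = \frac{2}{3} - \frac{p}{4}$ ($O{\left(p \right)} = \frac{p}{-4} + \frac{4}{6} = p \left(- \frac{1}{4}\right) + 4 \cdot \frac{1}{6} = - \frac{p}{4} + \frac{2}{3} = \frac{2}{3} - \frac{p}{4}$)
$19 \frac{J{\left(4 \right)}}{35} \left(g + O{\left(r{\left(5 \right)} \right)}\right) = 19 \left(- \frac{5}{35}\right) \left(-6 + \left(\frac{2}{3} - \frac{5}{4}\right)\right) = 19 \left(\left(-5\right) \frac{1}{35}\right) \left(-6 + \left(\frac{2}{3} - \frac{5}{4}\right)\right) = 19 \left(- \frac{1}{7}\right) \left(-6 - \frac{7}{12}\right) = \left(- \frac{19}{7}\right) \left(- \frac{79}{12}\right) = \frac{1501}{84}$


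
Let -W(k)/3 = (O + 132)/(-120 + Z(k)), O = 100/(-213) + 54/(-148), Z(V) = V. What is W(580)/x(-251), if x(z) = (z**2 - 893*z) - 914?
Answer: -2067433/691772113200 ≈ -2.9886e-6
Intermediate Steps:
x(z) = -914 + z**2 - 893*z
O = -13151/15762 (O = 100*(-1/213) + 54*(-1/148) = -100/213 - 27/74 = -13151/15762 ≈ -0.83435)
W(k) = -2067433/(5254*(-120 + k)) (W(k) = -3*(-13151/15762 + 132)/(-120 + k) = -2067433/(5254*(-120 + k)))
W(580)/x(-251) = (-2067433/(-630480 + 5254*580))/(-914 + (-251)**2 - 893*(-251)) = (-2067433/(-630480 + 3047320))/(-914 + 63001 + 224143) = -2067433/2416840/286230 = -2067433*1/2416840*(1/286230) = -2067433/2416840*1/286230 = -2067433/691772113200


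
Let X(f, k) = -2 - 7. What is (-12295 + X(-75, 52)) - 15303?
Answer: -27607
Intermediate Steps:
X(f, k) = -9
(-12295 + X(-75, 52)) - 15303 = (-12295 - 9) - 15303 = -12304 - 15303 = -27607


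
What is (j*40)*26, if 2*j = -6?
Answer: -3120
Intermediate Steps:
j = -3 (j = (½)*(-6) = -3)
(j*40)*26 = -3*40*26 = -120*26 = -3120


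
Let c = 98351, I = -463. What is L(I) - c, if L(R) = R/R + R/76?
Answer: -7475063/76 ≈ -98356.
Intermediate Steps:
L(R) = 1 + R/76 (L(R) = 1 + R*(1/76) = 1 + R/76)
L(I) - c = (1 + (1/76)*(-463)) - 1*98351 = (1 - 463/76) - 98351 = -387/76 - 98351 = -7475063/76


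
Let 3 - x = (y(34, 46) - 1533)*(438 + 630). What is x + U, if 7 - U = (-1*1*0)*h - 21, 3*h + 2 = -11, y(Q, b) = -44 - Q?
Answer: 1720579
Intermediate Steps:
h = -13/3 (h = -⅔ + (⅓)*(-11) = -⅔ - 11/3 = -13/3 ≈ -4.3333)
x = 1720551 (x = 3 - ((-44 - 1*34) - 1533)*(438 + 630) = 3 - ((-44 - 34) - 1533)*1068 = 3 - (-78 - 1533)*1068 = 3 - (-1611)*1068 = 3 - 1*(-1720548) = 3 + 1720548 = 1720551)
U = 28 (U = 7 - ((-1*1*0)*(-13/3) - 21) = 7 - (-1*0*(-13/3) - 21) = 7 - (0*(-13/3) - 21) = 7 - (0 - 21) = 7 - 1*(-21) = 7 + 21 = 28)
x + U = 1720551 + 28 = 1720579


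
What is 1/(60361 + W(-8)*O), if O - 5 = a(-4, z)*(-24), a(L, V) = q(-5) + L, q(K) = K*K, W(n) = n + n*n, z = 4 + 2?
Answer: 1/32417 ≈ 3.0848e-5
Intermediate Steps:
z = 6
W(n) = n + n²
q(K) = K²
a(L, V) = 25 + L (a(L, V) = (-5)² + L = 25 + L)
O = -499 (O = 5 + (25 - 4)*(-24) = 5 + 21*(-24) = 5 - 504 = -499)
1/(60361 + W(-8)*O) = 1/(60361 - 8*(1 - 8)*(-499)) = 1/(60361 - 8*(-7)*(-499)) = 1/(60361 + 56*(-499)) = 1/(60361 - 27944) = 1/32417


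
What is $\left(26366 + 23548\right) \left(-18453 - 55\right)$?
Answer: $-923808312$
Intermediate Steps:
$\left(26366 + 23548\right) \left(-18453 - 55\right) = 49914 \left(-18508\right) = -923808312$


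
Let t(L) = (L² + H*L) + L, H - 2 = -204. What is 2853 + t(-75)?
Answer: 23553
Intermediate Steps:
H = -202 (H = 2 - 204 = -202)
t(L) = L² - 201*L (t(L) = (L² - 202*L) + L = L² - 201*L)
2853 + t(-75) = 2853 - 75*(-201 - 75) = 2853 - 75*(-276) = 2853 + 20700 = 23553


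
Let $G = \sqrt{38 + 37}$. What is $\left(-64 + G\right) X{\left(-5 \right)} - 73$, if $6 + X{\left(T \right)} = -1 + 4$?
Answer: $119 - 15 \sqrt{3} \approx 93.019$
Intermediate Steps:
$X{\left(T \right)} = -3$ ($X{\left(T \right)} = -6 + \left(-1 + 4\right) = -6 + 3 = -3$)
$G = 5 \sqrt{3}$ ($G = \sqrt{75} = 5 \sqrt{3} \approx 8.6602$)
$\left(-64 + G\right) X{\left(-5 \right)} - 73 = \left(-64 + 5 \sqrt{3}\right) \left(-3\right) - 73 = \left(192 - 15 \sqrt{3}\right) - 73 = 119 - 15 \sqrt{3}$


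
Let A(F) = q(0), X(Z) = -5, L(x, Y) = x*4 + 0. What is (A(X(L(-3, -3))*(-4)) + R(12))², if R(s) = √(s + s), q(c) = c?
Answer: 24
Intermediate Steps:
L(x, Y) = 4*x (L(x, Y) = 4*x + 0 = 4*x)
A(F) = 0
R(s) = √2*√s (R(s) = √(2*s) = √2*√s)
(A(X(L(-3, -3))*(-4)) + R(12))² = (0 + √2*√12)² = (0 + √2*(2*√3))² = (0 + 2*√6)² = (2*√6)² = 24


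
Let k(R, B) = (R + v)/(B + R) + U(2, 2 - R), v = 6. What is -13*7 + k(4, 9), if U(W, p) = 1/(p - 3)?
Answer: -5878/65 ≈ -90.431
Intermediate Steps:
U(W, p) = 1/(-3 + p)
k(R, B) = 1/(-1 - R) + (6 + R)/(B + R) (k(R, B) = (R + 6)/(B + R) + 1/(-3 + (2 - R)) = (6 + R)/(B + R) + 1/(-1 - R) = 1/(-1 - R) + (6 + R)/(B + R))
-13*7 + k(4, 9) = -13*7 + (-1*9 - 1*4 + (1 + 4)*(6 + 4))/((1 + 4)*(9 + 4)) = -91 + (-9 - 4 + 5*10)/(5*13) = -91 + (⅕)*(1/13)*(-9 - 4 + 50) = -91 + (⅕)*(1/13)*37 = -91 + 37/65 = -5878/65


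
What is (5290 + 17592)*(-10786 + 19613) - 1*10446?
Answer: 201968968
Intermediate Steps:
(5290 + 17592)*(-10786 + 19613) - 1*10446 = 22882*8827 - 10446 = 201979414 - 10446 = 201968968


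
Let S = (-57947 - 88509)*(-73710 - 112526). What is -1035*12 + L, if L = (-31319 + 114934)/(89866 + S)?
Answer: -338761330882825/27275469482 ≈ -12420.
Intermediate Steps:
S = 27275379616 (S = -146456*(-186236) = 27275379616)
L = 83615/27275469482 (L = (-31319 + 114934)/(89866 + 27275379616) = 83615/27275469482 ≈ 3.0656e-6)
-1035*12 + L = -1035*12 + 83615/27275469482 = -12420 + 83615/27275469482 = -338761330882825/27275469482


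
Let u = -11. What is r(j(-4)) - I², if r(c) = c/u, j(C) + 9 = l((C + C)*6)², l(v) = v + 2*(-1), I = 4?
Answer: -2667/11 ≈ -242.45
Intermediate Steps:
l(v) = -2 + v (l(v) = v - 2 = -2 + v)
j(C) = -9 + (-2 + 12*C)² (j(C) = -9 + (-2 + (C + C)*6)² = -9 + (-2 + (2*C)*6)² = -9 + (-2 + 12*C)²)
r(c) = -c/11 (r(c) = c/(-11) = c*(-1/11) = -c/11)
r(j(-4)) - I² = -(-9 + 4*(-1 + 6*(-4))²)/11 - 1*4² = -(-9 + 4*(-1 - 24)²)/11 - 1*16 = -(-9 + 4*(-25)²)/11 - 16 = -(-9 + 4*625)/11 - 16 = -(-9 + 2500)/11 - 16 = -1/11*2491 - 16 = -2491/11 - 16 = -2667/11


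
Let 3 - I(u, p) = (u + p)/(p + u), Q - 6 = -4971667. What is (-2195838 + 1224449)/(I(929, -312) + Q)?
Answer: 971389/4971659 ≈ 0.19539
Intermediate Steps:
Q = -4971661 (Q = 6 - 4971667 = -4971661)
I(u, p) = 2 (I(u, p) = 3 - (u + p)/(p + u) = 3 - (p + u)/(p + u) = 3 - 1*1 = 3 - 1 = 2)
(-2195838 + 1224449)/(I(929, -312) + Q) = (-2195838 + 1224449)/(2 - 4971661) = -971389/(-4971659) = -971389*(-1/4971659) = 971389/4971659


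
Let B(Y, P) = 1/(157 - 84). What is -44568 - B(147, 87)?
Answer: -3253465/73 ≈ -44568.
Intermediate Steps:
B(Y, P) = 1/73
-44568 - B(147, 87) = -44568 - 1*1/73 = -44568 - 1/73 = -3253465/73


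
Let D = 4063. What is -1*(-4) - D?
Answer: -4059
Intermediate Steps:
-1*(-4) - D = -1*(-4) - 1*4063 = 4 - 4063 = -4059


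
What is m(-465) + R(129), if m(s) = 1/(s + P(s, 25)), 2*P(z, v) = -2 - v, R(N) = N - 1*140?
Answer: -10529/957 ≈ -11.002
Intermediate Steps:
R(N) = -140 + N (R(N) = N - 140 = -140 + N)
P(z, v) = -1 - v/2 (P(z, v) = (-2 - v)/2 = -1 - v/2)
m(s) = 1/(-27/2 + s) (m(s) = 1/(s + (-1 - 1/2*25)) = 1/(s + (-1 - 25/2)) = 1/(s - 27/2) = 1/(-27/2 + s))
m(-465) + R(129) = 2/(-27 + 2*(-465)) + (-140 + 129) = 2/(-27 - 930) - 11 = 2/(-957) - 11 = 2*(-1/957) - 11 = -2/957 - 11 = -10529/957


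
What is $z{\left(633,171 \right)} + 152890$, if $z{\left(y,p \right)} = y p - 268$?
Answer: $260865$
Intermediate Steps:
$z{\left(y,p \right)} = -268 + p y$ ($z{\left(y,p \right)} = p y - 268 = -268 + p y$)
$z{\left(633,171 \right)} + 152890 = \left(-268 + 171 \cdot 633\right) + 152890 = \left(-268 + 108243\right) + 152890 = 107975 + 152890 = 260865$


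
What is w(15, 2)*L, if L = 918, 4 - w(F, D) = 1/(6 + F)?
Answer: 25398/7 ≈ 3628.3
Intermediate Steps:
w(F, D) = 4 - 1/(6 + F)
w(15, 2)*L = ((23 + 4*15)/(6 + 15))*918 = ((23 + 60)/21)*918 = ((1/21)*83)*918 = (83/21)*918 = 25398/7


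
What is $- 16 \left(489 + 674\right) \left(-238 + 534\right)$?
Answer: $-5507968$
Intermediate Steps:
$- 16 \left(489 + 674\right) \left(-238 + 534\right) = - 16 \cdot 1163 \cdot 296 = \left(-16\right) 344248 = -5507968$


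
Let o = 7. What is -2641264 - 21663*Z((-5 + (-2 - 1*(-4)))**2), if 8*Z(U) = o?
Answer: -21281753/8 ≈ -2.6602e+6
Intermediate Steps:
Z(U) = 7/8 (Z(U) = (1/8)*7 = 7/8)
-2641264 - 21663*Z((-5 + (-2 - 1*(-4)))**2) = -2641264 - 21663*7/8 = -2641264 - 1*151641/8 = -2641264 - 151641/8 = -21281753/8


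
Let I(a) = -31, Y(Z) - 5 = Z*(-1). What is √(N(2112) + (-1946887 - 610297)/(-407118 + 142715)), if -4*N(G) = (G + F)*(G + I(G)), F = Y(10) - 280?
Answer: 5*I*√10631608036889203/528806 ≈ 974.93*I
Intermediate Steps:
Y(Z) = 5 - Z (Y(Z) = 5 + Z*(-1) = 5 - Z)
F = -285 (F = (5 - 1*10) - 280 = (5 - 10) - 280 = -5 - 280 = -285)
N(G) = -(-285 + G)*(-31 + G)/4 (N(G) = -(G - 285)*(G - 31)/4 = -(-285 + G)*(-31 + G)/4)
√(N(2112) + (-1946887 - 610297)/(-407118 + 142715)) = √((-8835/4 + 79*2112 - ¼*2112²) + (-1946887 - 610297)/(-407118 + 142715)) = √((-8835/4 + 166848 - ¼*4460544) - 2557184/(-264403)) = √((-8835/4 + 166848 - 1115136) - 2557184*(-1/264403)) = √(-3801987/4 + 2557184/264403) = √(-1005246540025/1057612) = 5*I*√10631608036889203/528806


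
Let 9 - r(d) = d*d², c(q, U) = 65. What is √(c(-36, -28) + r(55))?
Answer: I*√166301 ≈ 407.8*I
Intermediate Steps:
r(d) = 9 - d³ (r(d) = 9 - d*d² = 9 - d³)
√(c(-36, -28) + r(55)) = √(65 + (9 - 1*55³)) = √(65 + (9 - 1*166375)) = √(65 + (9 - 166375)) = √(65 - 166366) = √(-166301) = I*√166301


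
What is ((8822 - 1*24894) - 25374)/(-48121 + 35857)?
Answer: 20723/6132 ≈ 3.3795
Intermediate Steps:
((8822 - 1*24894) - 25374)/(-48121 + 35857) = ((8822 - 24894) - 25374)/(-12264) = (-16072 - 25374)*(-1/12264) = -41446*(-1/12264) = 20723/6132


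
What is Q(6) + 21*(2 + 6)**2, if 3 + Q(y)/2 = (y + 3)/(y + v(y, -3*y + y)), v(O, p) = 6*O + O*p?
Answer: 6687/5 ≈ 1337.4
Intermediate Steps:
Q(y) = -6 + 2*(3 + y)/(y + y*(6 - 2*y)) (Q(y) = -6 + 2*((y + 3)/(y + y*(6 + (-3*y + y)))) = -6 + 2*((3 + y)/(y + y*(6 - 2*y))) = -6 + 2*(3 + y)/(y + y*(6 - 2*y)))
Q(6) + 21*(2 + 6)**2 = 2*(-3 - 6*6**2 + 20*6)/(6*(-7 + 2*6)) + 21*(2 + 6)**2 = 2*(1/6)*(-3 - 6*36 + 120)/(-7 + 12) + 21*8**2 = 2*(1/6)*(-3 - 216 + 120)/5 + 21*64 = 2*(1/6)*(1/5)*(-99) + 1344 = -33/5 + 1344 = 6687/5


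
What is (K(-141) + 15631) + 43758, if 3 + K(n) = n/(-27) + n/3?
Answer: 534098/9 ≈ 59344.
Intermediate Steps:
K(n) = -3 + 8*n/27 (K(n) = -3 + (n/(-27) + n/3) = -3 + (n*(-1/27) + n*(⅓)) = -3 + (-n/27 + n/3) = -3 + 8*n/27)
(K(-141) + 15631) + 43758 = ((-3 + (8/27)*(-141)) + 15631) + 43758 = ((-3 - 376/9) + 15631) + 43758 = (-403/9 + 15631) + 43758 = 140276/9 + 43758 = 534098/9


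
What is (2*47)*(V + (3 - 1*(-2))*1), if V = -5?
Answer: 0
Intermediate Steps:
(2*47)*(V + (3 - 1*(-2))*1) = (2*47)*(-5 + (3 - 1*(-2))*1) = 94*(-5 + (3 + 2)*1) = 94*(-5 + 5*1) = 94*(-5 + 5) = 94*0 = 0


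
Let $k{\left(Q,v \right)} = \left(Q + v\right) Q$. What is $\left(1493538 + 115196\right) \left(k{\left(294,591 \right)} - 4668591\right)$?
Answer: $-7091944574334$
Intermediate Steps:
$k{\left(Q,v \right)} = Q \left(Q + v\right)$
$\left(1493538 + 115196\right) \left(k{\left(294,591 \right)} - 4668591\right) = \left(1493538 + 115196\right) \left(294 \left(294 + 591\right) - 4668591\right) = 1608734 \left(294 \cdot 885 - 4668591\right) = 1608734 \left(260190 - 4668591\right) = 1608734 \left(-4408401\right) = -7091944574334$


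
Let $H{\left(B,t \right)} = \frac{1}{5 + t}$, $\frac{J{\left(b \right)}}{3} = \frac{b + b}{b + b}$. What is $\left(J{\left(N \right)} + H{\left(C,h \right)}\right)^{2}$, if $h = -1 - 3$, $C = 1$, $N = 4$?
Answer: $16$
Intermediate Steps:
$J{\left(b \right)} = 3$ ($J{\left(b \right)} = 3 \frac{b + b}{b + b} = 3 \frac{2 b}{2 b} = 3 \cdot 2 b \frac{1}{2 b} = 3 \cdot 1 = 3$)
$h = -4$
$\left(J{\left(N \right)} + H{\left(C,h \right)}\right)^{2} = \left(3 + \frac{1}{5 - 4}\right)^{2} = \left(3 + 1^{-1}\right)^{2} = \left(3 + 1\right)^{2} = 4^{2} = 16$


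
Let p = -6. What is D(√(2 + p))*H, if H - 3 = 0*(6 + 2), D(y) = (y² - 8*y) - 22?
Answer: -78 - 48*I ≈ -78.0 - 48.0*I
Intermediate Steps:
D(y) = -22 + y² - 8*y
H = 3 (H = 3 + 0*(6 + 2) = 3 + 0*8 = 3 + 0 = 3)
D(√(2 + p))*H = (-22 + (√(2 - 6))² - 8*√(2 - 6))*3 = (-22 + (√(-4))² - 16*I)*3 = (-22 + (2*I)² - 16*I)*3 = (-22 - 4 - 16*I)*3 = (-26 - 16*I)*3 = -78 - 48*I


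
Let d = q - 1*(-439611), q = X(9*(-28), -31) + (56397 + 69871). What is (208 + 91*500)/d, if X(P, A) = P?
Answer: 45708/565627 ≈ 0.080809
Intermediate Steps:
q = 126016 (q = 9*(-28) + (56397 + 69871) = -252 + 126268 = 126016)
d = 565627 (d = 126016 - 1*(-439611) = 126016 + 439611 = 565627)
(208 + 91*500)/d = (208 + 91*500)/565627 = (208 + 45500)*(1/565627) = 45708*(1/565627) = 45708/565627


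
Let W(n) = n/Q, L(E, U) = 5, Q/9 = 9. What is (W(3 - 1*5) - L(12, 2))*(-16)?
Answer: 6512/81 ≈ 80.395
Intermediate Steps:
Q = 81 (Q = 9*9 = 81)
W(n) = n/81
(W(3 - 1*5) - L(12, 2))*(-16) = ((3 - 1*5)/81 - 1*5)*(-16) = ((3 - 5)/81 - 5)*(-16) = ((1/81)*(-2) - 5)*(-16) = (-2/81 - 5)*(-16) = -407/81*(-16) = 6512/81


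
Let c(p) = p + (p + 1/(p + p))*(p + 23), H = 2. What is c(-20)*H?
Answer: -3203/20 ≈ -160.15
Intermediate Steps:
c(p) = p + (23 + p)*(p + 1/(2*p)) (c(p) = p + (p + 1/(2*p))*(23 + p) = p + (23 + p)*(p + 1/(2*p)))
c(-20)*H = (1/2 + (-20)**2 + 24*(-20) + (23/2)/(-20))*2 = (1/2 + 400 - 480 + (23/2)*(-1/20))*2 = (1/2 + 400 - 480 - 23/40)*2 = -3203/40*2 = -3203/20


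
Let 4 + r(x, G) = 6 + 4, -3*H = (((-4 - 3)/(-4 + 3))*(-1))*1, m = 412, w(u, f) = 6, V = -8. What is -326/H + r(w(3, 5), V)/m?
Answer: -201447/1442 ≈ -139.70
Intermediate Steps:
H = 7/3 (H = -((-4 - 3)/(-4 + 3))*(-1)/3 = --7/(-1)*(-1)/3 = --7*(-1)*(-1)/3 = -7*(-1)/3 = -(-7)/3 = -1/3*(-7) = 7/3 ≈ 2.3333)
r(x, G) = 6 (r(x, G) = -4 + (6 + 4) = -4 + 10 = 6)
-326/H + r(w(3, 5), V)/m = -326/7/3 + 6/412 = -326*3/7 + 6*(1/412) = -978/7 + 3/206 = -201447/1442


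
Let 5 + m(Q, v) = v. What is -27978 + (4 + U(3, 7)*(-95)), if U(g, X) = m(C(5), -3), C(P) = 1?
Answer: -27214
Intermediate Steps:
m(Q, v) = -5 + v
U(g, X) = -8 (U(g, X) = -5 - 3 = -8)
-27978 + (4 + U(3, 7)*(-95)) = -27978 + (4 - 8*(-95)) = -27978 + (4 + 760) = -27978 + 764 = -27214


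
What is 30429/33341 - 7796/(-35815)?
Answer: 192820153/170586845 ≈ 1.1303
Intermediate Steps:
30429/33341 - 7796/(-35815) = 30429*(1/33341) - 7796*(-1/35815) = 4347/4763 + 7796/35815 = 192820153/170586845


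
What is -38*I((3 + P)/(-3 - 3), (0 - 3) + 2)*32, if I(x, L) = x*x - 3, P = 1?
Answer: 27968/9 ≈ 3107.6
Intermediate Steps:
I(x, L) = -3 + x**2 (I(x, L) = x**2 - 3 = -3 + x**2)
-38*I((3 + P)/(-3 - 3), (0 - 3) + 2)*32 = -38*(-3 + ((3 + 1)/(-3 - 3))**2)*32 = -38*(-3 + (4/(-6))**2)*32 = -38*(-3 + (4*(-1/6))**2)*32 = -38*(-3 + (-2/3)**2)*32 = -38*(-3 + 4/9)*32 = -38*(-23/9)*32 = (874/9)*32 = 27968/9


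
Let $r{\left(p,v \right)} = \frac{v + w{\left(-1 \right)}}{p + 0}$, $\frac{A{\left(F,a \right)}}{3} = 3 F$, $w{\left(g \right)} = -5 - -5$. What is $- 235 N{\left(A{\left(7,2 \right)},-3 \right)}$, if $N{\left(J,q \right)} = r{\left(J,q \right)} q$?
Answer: $- \frac{235}{7} \approx -33.571$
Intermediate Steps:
$w{\left(g \right)} = 0$ ($w{\left(g \right)} = -5 + 5 = 0$)
$A{\left(F,a \right)} = 9 F$ ($A{\left(F,a \right)} = 3 \cdot 3 F = 9 F$)
$r{\left(p,v \right)} = \frac{v}{p}$ ($r{\left(p,v \right)} = \frac{v + 0}{p + 0} = \frac{v}{p}$)
$N{\left(J,q \right)} = \frac{q^{2}}{J}$ ($N{\left(J,q \right)} = \frac{q}{J} q = \frac{q^{2}}{J}$)
$- 235 N{\left(A{\left(7,2 \right)},-3 \right)} = - 235 \frac{\left(-3\right)^{2}}{9 \cdot 7} = - 235 \cdot \frac{1}{63} \cdot 9 = \left(-235\right) \frac{1}{7} = - \frac{235}{7}$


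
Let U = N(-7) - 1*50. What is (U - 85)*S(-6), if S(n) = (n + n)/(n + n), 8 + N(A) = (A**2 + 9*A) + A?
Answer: -164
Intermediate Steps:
N(A) = -8 + A**2 + 10*A (N(A) = -8 + ((A**2 + 9*A) + A) = -8 + (A**2 + 10*A) = -8 + A**2 + 10*A)
S(n) = 1 (S(n) = (2*n)/((2*n)) = (2*n)*(1/(2*n)) = 1)
U = -79 (U = (-8 + (-7)**2 + 10*(-7)) - 1*50 = (-8 + 49 - 70) - 50 = -29 - 50 = -79)
(U - 85)*S(-6) = (-79 - 85)*1 = -164*1 = -164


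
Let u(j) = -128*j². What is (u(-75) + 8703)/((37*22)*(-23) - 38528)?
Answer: 711297/57250 ≈ 12.424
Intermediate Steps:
(u(-75) + 8703)/((37*22)*(-23) - 38528) = (-128*(-75)² + 8703)/((37*22)*(-23) - 38528) = (-128*5625 + 8703)/(814*(-23) - 38528) = (-720000 + 8703)/(-18722 - 38528) = -711297/(-57250) = -711297*(-1/57250) = 711297/57250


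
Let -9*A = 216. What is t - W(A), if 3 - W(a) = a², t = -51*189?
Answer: -9066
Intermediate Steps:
A = -24 (A = -⅑*216 = -24)
t = -9639
W(a) = 3 - a²
t - W(A) = -9639 - (3 - 1*(-24)²) = -9639 - (3 - 1*576) = -9639 - (3 - 576) = -9639 - 1*(-573) = -9639 + 573 = -9066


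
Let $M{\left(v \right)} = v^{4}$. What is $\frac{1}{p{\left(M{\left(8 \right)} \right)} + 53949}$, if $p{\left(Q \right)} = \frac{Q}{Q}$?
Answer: $\frac{1}{53950} \approx 1.8536 \cdot 10^{-5}$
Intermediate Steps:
$p{\left(Q \right)} = 1$
$\frac{1}{p{\left(M{\left(8 \right)} \right)} + 53949} = \frac{1}{1 + 53949} = \frac{1}{53950}$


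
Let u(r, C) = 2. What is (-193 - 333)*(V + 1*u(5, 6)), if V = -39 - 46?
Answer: 43658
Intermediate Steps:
V = -85
(-193 - 333)*(V + 1*u(5, 6)) = (-193 - 333)*(-85 + 1*2) = -526*(-85 + 2) = -526*(-83) = 43658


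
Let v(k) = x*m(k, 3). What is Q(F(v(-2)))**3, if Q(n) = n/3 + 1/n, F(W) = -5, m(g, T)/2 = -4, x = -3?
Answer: -21952/3375 ≈ -6.5043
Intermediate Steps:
m(g, T) = -8 (m(g, T) = 2*(-4) = -8)
v(k) = 24 (v(k) = -3*(-8) = 24)
Q(n) = 1/n + n/3 (Q(n) = n*(1/3) + 1/n = n/3 + 1/n = 1/n + n/3)
Q(F(v(-2)))**3 = (1/(-5) + (1/3)*(-5))**3 = (-1/5 - 5/3)**3 = (-28/15)**3 = -21952/3375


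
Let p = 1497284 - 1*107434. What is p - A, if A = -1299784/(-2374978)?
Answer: 1650430936758/1187489 ≈ 1.3899e+6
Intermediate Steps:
A = 649892/1187489 (A = -1299784*(-1/2374978) = 649892/1187489 ≈ 0.54728)
p = 1389850 (p = 1497284 - 107434 = 1389850)
p - A = 1389850 - 1*649892/1187489 = 1389850 - 649892/1187489 = 1650430936758/1187489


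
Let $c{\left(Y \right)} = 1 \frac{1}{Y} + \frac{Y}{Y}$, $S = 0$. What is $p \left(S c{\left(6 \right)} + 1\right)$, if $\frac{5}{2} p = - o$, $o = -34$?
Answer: $\frac{68}{5} \approx 13.6$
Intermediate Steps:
$c{\left(Y \right)} = 1 + \frac{1}{Y}$ ($c{\left(Y \right)} = \frac{1}{Y} + 1 = 1 + \frac{1}{Y}$)
$p = \frac{68}{5}$ ($p = \frac{2 \left(\left(-1\right) \left(-34\right)\right)}{5} = \frac{2}{5} \cdot 34 = \frac{68}{5} \approx 13.6$)
$p \left(S c{\left(6 \right)} + 1\right) = \frac{68 \left(0 \frac{1 + 6}{6} + 1\right)}{5} = \frac{68 \left(0 \cdot \frac{1}{6} \cdot 7 + 1\right)}{5} = \frac{68 \left(0 \cdot \frac{7}{6} + 1\right)}{5} = \frac{68 \left(0 + 1\right)}{5} = \frac{68}{5} \cdot 1 = \frac{68}{5}$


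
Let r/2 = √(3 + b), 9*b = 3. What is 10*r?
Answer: 20*√30/3 ≈ 36.515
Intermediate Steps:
b = ⅓ (b = (⅑)*3 = ⅓ ≈ 0.33333)
r = 2*√30/3 (r = 2*√(3 + ⅓) = 2*√(10/3) = 2*(√30/3) = 2*√30/3 ≈ 3.6515)
10*r = 10*(2*√30/3) = 20*√30/3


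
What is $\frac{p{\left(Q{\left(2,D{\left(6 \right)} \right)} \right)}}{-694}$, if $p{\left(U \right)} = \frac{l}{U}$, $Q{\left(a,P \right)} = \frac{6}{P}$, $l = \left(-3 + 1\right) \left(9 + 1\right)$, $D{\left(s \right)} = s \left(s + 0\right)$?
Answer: $\frac{60}{347} \approx 0.17291$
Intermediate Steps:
$D{\left(s \right)} = s^{2}$ ($D{\left(s \right)} = s s = s^{2}$)
$l = -20$ ($l = \left(-2\right) 10 = -20$)
$p{\left(U \right)} = - \frac{20}{U}$
$\frac{p{\left(Q{\left(2,D{\left(6 \right)} \right)} \right)}}{-694} = \frac{\left(-20\right) \frac{1}{6 \frac{1}{6^{2}}}}{-694} = - \frac{20}{6 \cdot \frac{1}{36}} \left(- \frac{1}{694}\right) = - 20 \frac{1}{\frac{1}{6}} \left(- \frac{1}{694}\right) = \left(-20\right) 6 \left(- \frac{1}{694}\right) = \left(-120\right) \left(- \frac{1}{694}\right) = \frac{60}{347}$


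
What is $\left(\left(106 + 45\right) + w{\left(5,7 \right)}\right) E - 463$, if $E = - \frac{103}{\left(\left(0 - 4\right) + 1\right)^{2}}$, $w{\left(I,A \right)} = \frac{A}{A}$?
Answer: $- \frac{19823}{9} \approx -2202.6$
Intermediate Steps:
$w{\left(I,A \right)} = 1$
$E = - \frac{103}{9}$ ($E = - \frac{103}{\left(-4 + 1\right)^{2}} = - \frac{103}{\left(-3\right)^{2}} = - \frac{103}{9} \approx -11.444$)
$\left(\left(106 + 45\right) + w{\left(5,7 \right)}\right) E - 463 = \left(\left(106 + 45\right) + 1\right) \left(- \frac{103}{9}\right) - 463 = \left(151 + 1\right) \left(- \frac{103}{9}\right) - 463 = 152 \left(- \frac{103}{9}\right) - 463 = - \frac{15656}{9} - 463 = - \frac{19823}{9}$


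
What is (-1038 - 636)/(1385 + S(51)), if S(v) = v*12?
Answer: -1674/1997 ≈ -0.83826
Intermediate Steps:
S(v) = 12*v
(-1038 - 636)/(1385 + S(51)) = (-1038 - 636)/(1385 + 12*51) = -1674/(1385 + 612) = -1674/1997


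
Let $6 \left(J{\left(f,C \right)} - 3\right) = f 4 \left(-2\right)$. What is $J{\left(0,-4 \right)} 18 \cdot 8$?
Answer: $432$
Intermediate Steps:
$J{\left(f,C \right)} = 3 - \frac{4 f}{3}$ ($J{\left(f,C \right)} = 3 + \frac{f 4 \left(-2\right)}{6} = 3 + \frac{4 f \left(-2\right)}{6} = 3 + \frac{\left(-8\right) f}{6} = 3 - \frac{4 f}{3}$)
$J{\left(0,-4 \right)} 18 \cdot 8 = \left(3 - 0\right) 18 \cdot 8 = \left(3 + 0\right) 18 \cdot 8 = 3 \cdot 18 \cdot 8 = 54 \cdot 8 = 432$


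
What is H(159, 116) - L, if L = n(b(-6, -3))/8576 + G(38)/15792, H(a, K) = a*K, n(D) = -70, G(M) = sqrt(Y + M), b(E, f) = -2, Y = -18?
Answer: 79087907/4288 - sqrt(5)/7896 ≈ 18444.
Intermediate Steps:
G(M) = sqrt(-18 + M)
H(a, K) = K*a
L = -35/4288 + sqrt(5)/7896 (L = -70/8576 + sqrt(-18 + 38)/15792 = -70*1/8576 + sqrt(20)*(1/15792) = -35/4288 + (2*sqrt(5))*(1/15792) = -35/4288 + sqrt(5)/7896 ≈ -0.0078791)
H(159, 116) - L = 116*159 - (-35/4288 + sqrt(5)/7896) = 18444 + (35/4288 - sqrt(5)/7896) = 79087907/4288 - sqrt(5)/7896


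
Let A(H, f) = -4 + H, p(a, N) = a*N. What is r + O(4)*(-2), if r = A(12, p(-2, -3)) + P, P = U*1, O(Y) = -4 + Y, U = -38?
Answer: -30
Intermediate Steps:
p(a, N) = N*a
P = -38 (P = -38*1 = -38)
r = -30 (r = (-4 + 12) - 38 = 8 - 38 = -30)
r + O(4)*(-2) = -30 + (-4 + 4)*(-2) = -30 + 0*(-2) = -30 + 0 = -30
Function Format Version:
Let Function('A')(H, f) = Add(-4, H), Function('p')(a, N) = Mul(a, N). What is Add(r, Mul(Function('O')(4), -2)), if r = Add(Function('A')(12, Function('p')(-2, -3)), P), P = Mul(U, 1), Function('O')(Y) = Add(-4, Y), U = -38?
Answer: -30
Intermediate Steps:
Function('p')(a, N) = Mul(N, a)
P = -38 (P = Mul(-38, 1) = -38)
r = -30 (r = Add(Add(-4, 12), -38) = Add(8, -38) = -30)
Add(r, Mul(Function('O')(4), -2)) = Add(-30, Mul(Add(-4, 4), -2)) = Add(-30, Mul(0, -2)) = Add(-30, 0) = -30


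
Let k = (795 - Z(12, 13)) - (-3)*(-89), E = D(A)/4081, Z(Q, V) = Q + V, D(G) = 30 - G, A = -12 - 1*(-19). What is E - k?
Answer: -2052720/4081 ≈ -502.99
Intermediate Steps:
A = 7 (A = -12 + 19 = 7)
E = 23/4081 (E = (30 - 1*7)/4081 = (30 - 7)*(1/4081) = 23*(1/4081) = 23/4081 ≈ 0.0056359)
k = 503 (k = (795 - (12 + 13)) - (-3)*(-89) = (795 - 1*25) - 1*267 = (795 - 25) - 267 = 770 - 267 = 503)
E - k = 23/4081 - 1*503 = 23/4081 - 503 = -2052720/4081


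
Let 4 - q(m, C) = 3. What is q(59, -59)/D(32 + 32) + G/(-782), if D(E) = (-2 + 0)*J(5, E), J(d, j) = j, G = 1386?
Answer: -89095/50048 ≈ -1.7802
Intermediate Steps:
q(m, C) = 1 (q(m, C) = 4 - 1*3 = 4 - 3 = 1)
D(E) = -2*E (D(E) = (-2 + 0)*E = -2*E)
q(59, -59)/D(32 + 32) + G/(-782) = 1/(-2*(32 + 32)) + 1386/(-782) = 1/(-2*64) + 1386*(-1/782) = 1/(-128) - 693/391 = 1*(-1/128) - 693/391 = -1/128 - 693/391 = -89095/50048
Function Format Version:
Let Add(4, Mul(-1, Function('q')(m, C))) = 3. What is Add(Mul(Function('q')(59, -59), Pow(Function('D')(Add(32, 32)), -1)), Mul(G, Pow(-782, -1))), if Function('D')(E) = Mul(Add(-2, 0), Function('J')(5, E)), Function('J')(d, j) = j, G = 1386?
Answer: Rational(-89095, 50048) ≈ -1.7802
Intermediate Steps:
Function('q')(m, C) = 1 (Function('q')(m, C) = Add(4, Mul(-1, 3)) = Add(4, -3) = 1)
Function('D')(E) = Mul(-2, E) (Function('D')(E) = Mul(Add(-2, 0), E) = Mul(-2, E))
Add(Mul(Function('q')(59, -59), Pow(Function('D')(Add(32, 32)), -1)), Mul(G, Pow(-782, -1))) = Add(Mul(1, Pow(Mul(-2, Add(32, 32)), -1)), Mul(1386, Pow(-782, -1))) = Add(Mul(1, Pow(Mul(-2, 64), -1)), Mul(1386, Rational(-1, 782))) = Add(Mul(1, Pow(-128, -1)), Rational(-693, 391)) = Add(Mul(1, Rational(-1, 128)), Rational(-693, 391)) = Add(Rational(-1, 128), Rational(-693, 391)) = Rational(-89095, 50048)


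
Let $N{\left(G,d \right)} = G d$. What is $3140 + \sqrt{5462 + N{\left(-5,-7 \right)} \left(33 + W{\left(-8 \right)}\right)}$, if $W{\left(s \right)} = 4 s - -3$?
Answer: $3140 + \sqrt{5602} \approx 3214.8$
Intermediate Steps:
$W{\left(s \right)} = 3 + 4 s$ ($W{\left(s \right)} = 4 s + 3 = 3 + 4 s$)
$3140 + \sqrt{5462 + N{\left(-5,-7 \right)} \left(33 + W{\left(-8 \right)}\right)} = 3140 + \sqrt{5462 + \left(-5\right) \left(-7\right) \left(33 + \left(3 + 4 \left(-8\right)\right)\right)} = 3140 + \sqrt{5462 + 35 \left(33 + \left(3 - 32\right)\right)} = 3140 + \sqrt{5462 + 35 \left(33 - 29\right)} = 3140 + \sqrt{5462 + 35 \cdot 4} = 3140 + \sqrt{5462 + 140} = 3140 + \sqrt{5602}$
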